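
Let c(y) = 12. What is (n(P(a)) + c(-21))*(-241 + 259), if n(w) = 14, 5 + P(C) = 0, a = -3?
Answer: 468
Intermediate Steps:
P(C) = -5 (P(C) = -5 + 0 = -5)
(n(P(a)) + c(-21))*(-241 + 259) = (14 + 12)*(-241 + 259) = 26*18 = 468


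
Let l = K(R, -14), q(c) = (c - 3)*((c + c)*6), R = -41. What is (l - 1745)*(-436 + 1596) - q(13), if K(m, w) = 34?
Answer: -1986320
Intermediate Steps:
q(c) = 12*c*(-3 + c) (q(c) = (-3 + c)*((2*c)*6) = (-3 + c)*(12*c) = 12*c*(-3 + c))
l = 34
(l - 1745)*(-436 + 1596) - q(13) = (34 - 1745)*(-436 + 1596) - 12*13*(-3 + 13) = -1711*1160 - 12*13*10 = -1984760 - 1*1560 = -1984760 - 1560 = -1986320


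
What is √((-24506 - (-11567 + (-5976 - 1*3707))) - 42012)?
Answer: 2*I*√11317 ≈ 212.76*I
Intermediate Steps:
√((-24506 - (-11567 + (-5976 - 1*3707))) - 42012) = √((-24506 - (-11567 + (-5976 - 3707))) - 42012) = √((-24506 - (-11567 - 9683)) - 42012) = √((-24506 - 1*(-21250)) - 42012) = √((-24506 + 21250) - 42012) = √(-3256 - 42012) = √(-45268) = 2*I*√11317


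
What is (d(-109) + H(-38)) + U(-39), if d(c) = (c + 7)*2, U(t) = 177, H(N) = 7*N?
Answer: -293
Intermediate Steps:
d(c) = 14 + 2*c (d(c) = (7 + c)*2 = 14 + 2*c)
(d(-109) + H(-38)) + U(-39) = ((14 + 2*(-109)) + 7*(-38)) + 177 = ((14 - 218) - 266) + 177 = (-204 - 266) + 177 = -470 + 177 = -293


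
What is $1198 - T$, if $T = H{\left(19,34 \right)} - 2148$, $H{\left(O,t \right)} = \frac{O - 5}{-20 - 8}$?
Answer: $\frac{6693}{2} \approx 3346.5$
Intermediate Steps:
$H{\left(O,t \right)} = \frac{5}{28} - \frac{O}{28}$ ($H{\left(O,t \right)} = \frac{-5 + O}{-28} = \left(-5 + O\right) \left(- \frac{1}{28}\right) = \frac{5}{28} - \frac{O}{28}$)
$T = - \frac{4297}{2}$ ($T = \left(\frac{5}{28} - \frac{19}{28}\right) - 2148 = - \frac{1}{2} - 2148 = - \frac{4297}{2} \approx -2148.5$)
$1198 - T = 1198 - - \frac{4297}{2} = 1198 + \frac{4297}{2} = \frac{6693}{2}$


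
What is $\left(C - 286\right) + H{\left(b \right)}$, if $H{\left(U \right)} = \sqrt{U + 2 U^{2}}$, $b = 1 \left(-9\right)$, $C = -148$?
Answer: $-434 + 3 \sqrt{17} \approx -421.63$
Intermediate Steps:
$b = -9$
$\left(C - 286\right) + H{\left(b \right)} = \left(-148 - 286\right) + \sqrt{- 9 \left(1 + 2 \left(-9\right)\right)} = -434 + \sqrt{- 9 \left(1 - 18\right)} = -434 + \sqrt{\left(-9\right) \left(-17\right)} = -434 + \sqrt{153} = -434 + 3 \sqrt{17}$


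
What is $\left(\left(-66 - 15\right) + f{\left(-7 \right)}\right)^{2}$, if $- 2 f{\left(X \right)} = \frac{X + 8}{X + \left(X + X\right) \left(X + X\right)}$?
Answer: $\frac{937523161}{142884} \approx 6561.4$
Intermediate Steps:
$f{\left(X \right)} = - \frac{8 + X}{2 \left(X + 4 X^{2}\right)}$ ($f{\left(X \right)} = - \frac{\left(X + 8\right) \frac{1}{X + \left(X + X\right) \left(X + X\right)}}{2} = - \frac{\left(8 + X\right) \frac{1}{X + 2 X 2 X}}{2} = - \frac{\left(8 + X\right) \frac{1}{X + 4 X^{2}}}{2} = - \frac{\frac{1}{X + 4 X^{2}} \left(8 + X\right)}{2} = - \frac{8 + X}{2 \left(X + 4 X^{2}\right)}$)
$\left(\left(-66 - 15\right) + f{\left(-7 \right)}\right)^{2} = \left(\left(-66 - 15\right) + \frac{-8 - -7}{2 \left(-7\right) \left(1 + 4 \left(-7\right)\right)}\right)^{2} = \left(-81 + \frac{1}{2} \left(- \frac{1}{7}\right) \frac{1}{1 - 28} \left(-8 + 7\right)\right)^{2} = \left(-81 + \frac{1}{2} \left(- \frac{1}{7}\right) \frac{1}{-27} \left(-1\right)\right)^{2} = \left(-81 + \frac{1}{2} \left(- \frac{1}{7}\right) \left(- \frac{1}{27}\right) \left(-1\right)\right)^{2} = \left(-81 - \frac{1}{378}\right)^{2} = \left(- \frac{30619}{378}\right)^{2} = \frac{937523161}{142884}$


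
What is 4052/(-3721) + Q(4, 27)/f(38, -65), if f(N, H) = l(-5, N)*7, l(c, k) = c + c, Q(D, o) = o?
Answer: -384107/260470 ≈ -1.4747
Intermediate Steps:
l(c, k) = 2*c
f(N, H) = -70 (f(N, H) = (2*(-5))*7 = -10*7 = -70)
4052/(-3721) + Q(4, 27)/f(38, -65) = 4052/(-3721) + 27/(-70) = 4052*(-1/3721) + 27*(-1/70) = -4052/3721 - 27/70 = -384107/260470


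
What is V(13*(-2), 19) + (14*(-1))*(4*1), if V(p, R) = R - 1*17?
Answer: -54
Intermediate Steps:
V(p, R) = -17 + R (V(p, R) = R - 17 = -17 + R)
V(13*(-2), 19) + (14*(-1))*(4*1) = (-17 + 19) + (14*(-1))*(4*1) = 2 - 14*4 = 2 - 56 = -54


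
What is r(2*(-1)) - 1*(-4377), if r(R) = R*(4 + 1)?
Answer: 4367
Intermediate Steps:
r(R) = 5*R (r(R) = R*5 = 5*R)
r(2*(-1)) - 1*(-4377) = 5*(2*(-1)) - 1*(-4377) = 5*(-2) + 4377 = -10 + 4377 = 4367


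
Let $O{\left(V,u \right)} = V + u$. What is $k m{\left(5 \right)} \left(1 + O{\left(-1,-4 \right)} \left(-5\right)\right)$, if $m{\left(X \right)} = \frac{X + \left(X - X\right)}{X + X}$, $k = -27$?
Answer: $-351$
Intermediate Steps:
$m{\left(X \right)} = \frac{1}{2}$ ($m{\left(X \right)} = \frac{X + 0}{2 X} = X \frac{1}{2 X} = \frac{1}{2}$)
$k m{\left(5 \right)} \left(1 + O{\left(-1,-4 \right)} \left(-5\right)\right) = \left(-27\right) \frac{1}{2} \left(1 + \left(-1 - 4\right) \left(-5\right)\right) = - \frac{27 \left(1 - -25\right)}{2} = - \frac{27 \left(1 + 25\right)}{2} = \left(- \frac{27}{2}\right) 26 = -351$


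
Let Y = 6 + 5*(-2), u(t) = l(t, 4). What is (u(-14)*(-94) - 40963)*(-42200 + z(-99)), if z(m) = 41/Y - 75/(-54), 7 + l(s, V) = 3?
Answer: 20557572551/12 ≈ 1.7131e+9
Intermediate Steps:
l(s, V) = -4 (l(s, V) = -7 + 3 = -4)
u(t) = -4
Y = -4 (Y = 6 - 10 = -4)
z(m) = -319/36 (z(m) = 41/(-4) - 75/(-54) = 41*(-¼) - 75*(-1/54) = -41/4 + 25/18 = -319/36)
(u(-14)*(-94) - 40963)*(-42200 + z(-99)) = (-4*(-94) - 40963)*(-42200 - 319/36) = (376 - 40963)*(-1519519/36) = -40587*(-1519519/36) = 20557572551/12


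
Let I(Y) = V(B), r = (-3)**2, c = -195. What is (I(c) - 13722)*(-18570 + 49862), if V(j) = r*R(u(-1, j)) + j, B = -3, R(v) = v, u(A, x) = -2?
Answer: -430045956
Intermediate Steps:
r = 9
V(j) = -18 + j (V(j) = 9*(-2) + j = -18 + j)
I(Y) = -21 (I(Y) = -18 - 3 = -21)
(I(c) - 13722)*(-18570 + 49862) = (-21 - 13722)*(-18570 + 49862) = -13743*31292 = -430045956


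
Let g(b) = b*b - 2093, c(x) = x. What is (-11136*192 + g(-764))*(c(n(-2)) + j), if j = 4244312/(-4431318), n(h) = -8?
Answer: 30892700308852/2215659 ≈ 1.3943e+7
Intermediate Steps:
g(b) = -2093 + b² (g(b) = b² - 2093 = -2093 + b²)
j = -2122156/2215659 (j = 4244312*(-1/4431318) = -2122156/2215659 ≈ -0.95780)
(-11136*192 + g(-764))*(c(n(-2)) + j) = (-11136*192 + (-2093 + (-764)²))*(-8 - 2122156/2215659) = (-2138112 + (-2093 + 583696))*(-19847428/2215659) = (-2138112 + 581603)*(-19847428/2215659) = -1556509*(-19847428/2215659) = 30892700308852/2215659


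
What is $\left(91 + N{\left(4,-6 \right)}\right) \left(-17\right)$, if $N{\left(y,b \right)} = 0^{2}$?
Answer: $-1547$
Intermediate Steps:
$N{\left(y,b \right)} = 0$
$\left(91 + N{\left(4,-6 \right)}\right) \left(-17\right) = \left(91 + 0\right) \left(-17\right) = 91 \left(-17\right) = -1547$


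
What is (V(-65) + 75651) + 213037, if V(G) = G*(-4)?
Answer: 288948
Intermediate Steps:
V(G) = -4*G
(V(-65) + 75651) + 213037 = (-4*(-65) + 75651) + 213037 = (260 + 75651) + 213037 = 75911 + 213037 = 288948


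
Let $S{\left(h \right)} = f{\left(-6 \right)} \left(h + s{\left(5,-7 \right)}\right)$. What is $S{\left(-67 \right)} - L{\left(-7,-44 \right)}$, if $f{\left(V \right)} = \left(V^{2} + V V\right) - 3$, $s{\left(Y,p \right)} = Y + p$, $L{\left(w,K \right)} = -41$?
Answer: $-4720$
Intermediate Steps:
$f{\left(V \right)} = -3 + 2 V^{2}$ ($f{\left(V \right)} = \left(V^{2} + V^{2}\right) - 3 = 2 V^{2} - 3 = -3 + 2 V^{2}$)
$S{\left(h \right)} = -138 + 69 h$ ($S{\left(h \right)} = \left(-3 + 2 \left(-6\right)^{2}\right) \left(h + \left(5 - 7\right)\right) = \left(-3 + 2 \cdot 36\right) \left(h - 2\right) = \left(-3 + 72\right) \left(-2 + h\right) = 69 \left(-2 + h\right) = -138 + 69 h$)
$S{\left(-67 \right)} - L{\left(-7,-44 \right)} = \left(-138 + 69 \left(-67\right)\right) - -41 = \left(-138 - 4623\right) + 41 = -4761 + 41 = -4720$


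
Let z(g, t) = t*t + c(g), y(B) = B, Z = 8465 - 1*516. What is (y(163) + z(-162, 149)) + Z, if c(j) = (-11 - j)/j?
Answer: 4910555/162 ≈ 30312.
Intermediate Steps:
c(j) = (-11 - j)/j
Z = 7949 (Z = 8465 - 516 = 7949)
z(g, t) = t² + (-11 - g)/g (z(g, t) = t*t + (-11 - g)/g = t² + (-11 - g)/g)
(y(163) + z(-162, 149)) + Z = (163 + (-1 + 149² - 11/(-162))) + 7949 = (163 + (-1 + 22201 - 11*(-1/162))) + 7949 = (163 + (-1 + 22201 + 11/162)) + 7949 = (163 + 3596411/162) + 7949 = 3622817/162 + 7949 = 4910555/162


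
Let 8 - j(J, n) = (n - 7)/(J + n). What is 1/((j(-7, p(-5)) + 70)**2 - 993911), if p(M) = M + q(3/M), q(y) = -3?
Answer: -1/987982 ≈ -1.0122e-6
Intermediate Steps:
p(M) = -3 + M (p(M) = M - 3 = -3 + M)
j(J, n) = 8 - (-7 + n)/(J + n) (j(J, n) = 8 - (n - 7)/(J + n) = 8 - (-7 + n)/(J + n))
1/((j(-7, p(-5)) + 70)**2 - 993911) = 1/(((7 + 7*(-3 - 5) + 8*(-7))/(-7 + (-3 - 5)) + 70)**2 - 993911) = 1/(((7 + 7*(-8) - 56)/(-7 - 8) + 70)**2 - 993911) = 1/(((7 - 56 - 56)/(-15) + 70)**2 - 993911) = 1/((-1/15*(-105) + 70)**2 - 993911) = 1/((7 + 70)**2 - 993911) = 1/(77**2 - 993911) = 1/(5929 - 993911) = 1/(-987982) = -1/987982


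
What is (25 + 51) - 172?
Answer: -96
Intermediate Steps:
(25 + 51) - 172 = 76 - 172 = -96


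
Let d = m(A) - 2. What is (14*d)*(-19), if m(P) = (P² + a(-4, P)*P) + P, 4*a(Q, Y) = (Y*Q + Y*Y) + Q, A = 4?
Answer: -3724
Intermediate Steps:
a(Q, Y) = Q/4 + Y²/4 + Q*Y/4 (a(Q, Y) = ((Y*Q + Y*Y) + Q)/4 = ((Q*Y + Y²) + Q)/4 = ((Y² + Q*Y) + Q)/4 = (Q + Y² + Q*Y)/4 = Q/4 + Y²/4 + Q*Y/4)
m(P) = P + P² + P*(-1 - P + P²/4) (m(P) = (P² + ((¼)*(-4) + P²/4 + (¼)*(-4)*P)*P) + P = (P² + (-1 + P²/4 - P)*P) + P = (P² + (-1 - P + P²/4)*P) + P = (P² + P*(-1 - P + P²/4)) + P = P + P² + P*(-1 - P + P²/4))
d = 14 (d = (¼)*4³ - 2 = (¼)*64 - 2 = 16 - 2 = 14)
(14*d)*(-19) = (14*14)*(-19) = 196*(-19) = -3724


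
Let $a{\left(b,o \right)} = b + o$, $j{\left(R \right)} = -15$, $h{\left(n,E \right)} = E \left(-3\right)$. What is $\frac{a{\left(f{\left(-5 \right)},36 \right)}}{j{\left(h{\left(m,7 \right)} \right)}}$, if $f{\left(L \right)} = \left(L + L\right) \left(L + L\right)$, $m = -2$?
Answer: $- \frac{136}{15} \approx -9.0667$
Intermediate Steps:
$h{\left(n,E \right)} = - 3 E$
$f{\left(L \right)} = 4 L^{2}$ ($f{\left(L \right)} = 2 L 2 L = 4 L^{2}$)
$\frac{a{\left(f{\left(-5 \right)},36 \right)}}{j{\left(h{\left(m,7 \right)} \right)}} = \frac{4 \left(-5\right)^{2} + 36}{-15} = \left(4 \cdot 25 + 36\right) \left(- \frac{1}{15}\right) = \left(100 + 36\right) \left(- \frac{1}{15}\right) = 136 \left(- \frac{1}{15}\right) = - \frac{136}{15}$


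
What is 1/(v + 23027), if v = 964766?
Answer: 1/987793 ≈ 1.0124e-6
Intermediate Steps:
1/(v + 23027) = 1/(964766 + 23027) = 1/987793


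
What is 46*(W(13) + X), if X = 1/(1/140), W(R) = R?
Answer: 7038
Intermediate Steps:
X = 140 (X = 1/(1/140) = 140)
46*(W(13) + X) = 46*(13 + 140) = 46*153 = 7038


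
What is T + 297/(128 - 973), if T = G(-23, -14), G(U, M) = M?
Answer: -12127/845 ≈ -14.351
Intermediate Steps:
T = -14
T + 297/(128 - 973) = -14 + 297/(128 - 973) = -14 + 297/(-845) = -14 - 1/845*297 = -14 - 297/845 = -12127/845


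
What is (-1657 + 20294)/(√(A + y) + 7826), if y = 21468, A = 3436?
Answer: 72926581/30610686 - 18637*√6226/30610686 ≈ 2.3344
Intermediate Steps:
(-1657 + 20294)/(√(A + y) + 7826) = (-1657 + 20294)/(√(3436 + 21468) + 7826) = 18637/(√24904 + 7826) = 18637/(2*√6226 + 7826) = 18637/(7826 + 2*√6226)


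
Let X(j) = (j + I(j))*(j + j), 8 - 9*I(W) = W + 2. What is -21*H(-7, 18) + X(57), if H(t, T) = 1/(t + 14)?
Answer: 5849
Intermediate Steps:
I(W) = ⅔ - W/9 (I(W) = 8/9 - (W + 2)/9 = 8/9 - (2 + W)/9 = 8/9 + (-2/9 - W/9) = ⅔ - W/9)
H(t, T) = 1/(14 + t)
X(j) = 2*j*(⅔ + 8*j/9) (X(j) = (j + (⅔ - j/9))*(j + j) = (⅔ + 8*j/9)*(2*j) = 2*j*(⅔ + 8*j/9))
-21*H(-7, 18) + X(57) = -21/(14 - 7) + (4/9)*57*(3 + 4*57) = -21/7 + (4/9)*57*(3 + 228) = -21*⅐ + (4/9)*57*231 = -3 + 5852 = 5849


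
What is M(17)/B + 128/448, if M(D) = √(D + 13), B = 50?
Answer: 2/7 + √30/50 ≈ 0.39526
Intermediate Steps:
M(D) = √(13 + D)
M(17)/B + 128/448 = √(13 + 17)/50 + 128/448 = √30*(1/50) + 128*(1/448) = √30/50 + 2/7 = 2/7 + √30/50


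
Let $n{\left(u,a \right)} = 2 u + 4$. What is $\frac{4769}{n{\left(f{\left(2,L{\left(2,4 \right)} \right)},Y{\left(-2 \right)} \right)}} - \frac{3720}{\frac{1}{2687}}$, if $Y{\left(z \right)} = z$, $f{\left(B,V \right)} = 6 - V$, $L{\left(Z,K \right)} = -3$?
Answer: $- \frac{219899311}{22} \approx -9.9954 \cdot 10^{6}$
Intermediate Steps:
$n{\left(u,a \right)} = 4 + 2 u$
$\frac{4769}{n{\left(f{\left(2,L{\left(2,4 \right)} \right)},Y{\left(-2 \right)} \right)}} - \frac{3720}{\frac{1}{2687}} = \frac{4769}{4 + 2 \left(6 - -3\right)} - \frac{3720}{\frac{1}{2687}} = \frac{4769}{4 + 2 \left(6 + 3\right)} - 3720 \frac{1}{\frac{1}{2687}} = \frac{4769}{4 + 2 \cdot 9} - 9995640 = \frac{4769}{4 + 18} - 9995640 = \frac{4769}{22} - 9995640 = - \frac{219899311}{22}$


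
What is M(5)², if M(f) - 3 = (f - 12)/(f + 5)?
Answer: 529/100 ≈ 5.2900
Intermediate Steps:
M(f) = 3 + (-12 + f)/(5 + f) (M(f) = 3 + (f - 12)/(f + 5) = 3 + (-12 + f)/(5 + f))
M(5)² = ((3 + 4*5)/(5 + 5))² = ((3 + 20)/10)² = ((⅒)*23)² = (23/10)² = 529/100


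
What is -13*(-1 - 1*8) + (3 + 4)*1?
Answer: 124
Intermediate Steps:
-13*(-1 - 1*8) + (3 + 4)*1 = -13*(-1 - 8) + 7*1 = -13*(-9) + 7 = 117 + 7 = 124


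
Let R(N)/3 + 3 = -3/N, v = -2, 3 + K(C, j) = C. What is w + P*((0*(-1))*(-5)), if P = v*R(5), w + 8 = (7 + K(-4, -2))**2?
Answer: -8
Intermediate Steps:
K(C, j) = -3 + C
w = -8 (w = -8 + (7 + (-3 - 4))**2 = -8 + (7 - 7)**2 = -8 + 0**2 = -8 + 0 = -8)
R(N) = -9 - 9/N (R(N) = -9 + 3*(-3/N) = -9 - 9/N)
P = 108/5 (P = -2*(-9 - 9/5) = -2*(-54/5) = 108/5 ≈ 21.600)
w + P*((0*(-1))*(-5)) = -8 + 108*((0*(-1))*(-5))/5 = -8 + 108*(0*(-5))/5 = -8 + (108/5)*0 = -8 + 0 = -8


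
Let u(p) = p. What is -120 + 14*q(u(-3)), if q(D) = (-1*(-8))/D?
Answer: -472/3 ≈ -157.33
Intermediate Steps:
q(D) = 8/D
-120 + 14*q(u(-3)) = -120 + 14*(8/(-3)) = -120 + 14*(8*(-⅓)) = -120 + 14*(-8/3) = -120 - 112/3 = -472/3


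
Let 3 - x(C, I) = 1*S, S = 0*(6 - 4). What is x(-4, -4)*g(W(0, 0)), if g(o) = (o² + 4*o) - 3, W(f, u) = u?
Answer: -9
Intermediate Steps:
S = 0 (S = 0*2 = 0)
x(C, I) = 3 (x(C, I) = 3 - 0 = 3 - 1*0 = 3 + 0 = 3)
g(o) = -3 + o² + 4*o
x(-4, -4)*g(W(0, 0)) = 3*(-3 + 0² + 4*0) = 3*(-3 + 0 + 0) = 3*(-3) = -9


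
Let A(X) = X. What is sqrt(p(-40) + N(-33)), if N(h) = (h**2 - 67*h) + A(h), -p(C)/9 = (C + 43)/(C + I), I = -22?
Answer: 9*sqrt(155062)/62 ≈ 57.161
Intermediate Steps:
p(C) = -9*(43 + C)/(-22 + C) (p(C) = -9*(C + 43)/(C - 22) = -9*(43 + C)/(-22 + C))
N(h) = h**2 - 66*h (N(h) = (h**2 - 67*h) + h = h**2 - 66*h)
sqrt(p(-40) + N(-33)) = sqrt(9*(-43 - 1*(-40))/(-22 - 40) - 33*(-66 - 33)) = sqrt(9*(-43 + 40)/(-62) - 33*(-99)) = sqrt(9*(-1/62)*(-3) + 3267) = sqrt(27/62 + 3267) = sqrt(202581/62) = 9*sqrt(155062)/62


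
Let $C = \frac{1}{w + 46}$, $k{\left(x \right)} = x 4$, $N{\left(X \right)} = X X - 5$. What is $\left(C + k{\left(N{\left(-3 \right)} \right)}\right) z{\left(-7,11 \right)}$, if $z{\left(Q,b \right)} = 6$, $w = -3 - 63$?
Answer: $\frac{957}{10} \approx 95.7$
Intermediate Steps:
$w = -66$
$N{\left(X \right)} = -5 + X^{2}$ ($N{\left(X \right)} = X^{2} - 5 = -5 + X^{2}$)
$k{\left(x \right)} = 4 x$
$C = - \frac{1}{20}$ ($C = \frac{1}{-66 + 46} = \frac{1}{-20} = - \frac{1}{20} \approx -0.05$)
$\left(C + k{\left(N{\left(-3 \right)} \right)}\right) z{\left(-7,11 \right)} = \left(- \frac{1}{20} + 4 \left(-5 + \left(-3\right)^{2}\right)\right) 6 = \left(- \frac{1}{20} + 4 \left(-5 + 9\right)\right) 6 = \left(- \frac{1}{20} + 4 \cdot 4\right) 6 = \left(- \frac{1}{20} + 16\right) 6 = \frac{319}{20} \cdot 6 = \frac{957}{10}$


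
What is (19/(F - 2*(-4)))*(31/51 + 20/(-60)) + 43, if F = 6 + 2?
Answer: 17677/408 ≈ 43.326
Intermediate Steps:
F = 8
(19/(F - 2*(-4)))*(31/51 + 20/(-60)) + 43 = (19/(8 - 2*(-4)))*(31/51 + 20/(-60)) + 43 = (19/(8 + 8))*(31*(1/51) + 20*(-1/60)) + 43 = (19/16)*(31/51 - ⅓) + 43 = (19*(1/16))*(14/51) + 43 = (19/16)*(14/51) + 43 = 133/408 + 43 = 17677/408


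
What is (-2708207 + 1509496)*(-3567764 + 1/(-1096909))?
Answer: 4691170412235336147/1096909 ≈ 4.2767e+12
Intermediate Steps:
(-2708207 + 1509496)*(-3567764 + 1/(-1096909)) = -1198711*(-3567764 - 1/1096909) = -1198711*(-3913512441477/1096909) = 4691170412235336147/1096909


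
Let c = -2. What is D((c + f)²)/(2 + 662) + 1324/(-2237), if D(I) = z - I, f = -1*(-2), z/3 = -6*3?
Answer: -499967/742684 ≈ -0.67319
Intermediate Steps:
z = -54 (z = 3*(-6*3) = 3*(-18) = -54)
f = 2
D(I) = -54 - I
D((c + f)²)/(2 + 662) + 1324/(-2237) = (-54 - (-2 + 2)²)/(2 + 662) + 1324/(-2237) = (-54 - 1*0²)/664 + 1324*(-1/2237) = (-54 - 1*0)*(1/664) - 1324/2237 = (-54 + 0)*(1/664) - 1324/2237 = -54*1/664 - 1324/2237 = -27/332 - 1324/2237 = -499967/742684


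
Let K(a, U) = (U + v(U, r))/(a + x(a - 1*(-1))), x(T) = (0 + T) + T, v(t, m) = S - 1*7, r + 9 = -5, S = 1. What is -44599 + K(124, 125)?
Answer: -981171/22 ≈ -44599.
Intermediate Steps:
r = -14 (r = -9 - 5 = -14)
v(t, m) = -6 (v(t, m) = 1 - 1*7 = 1 - 7 = -6)
x(T) = 2*T (x(T) = T + T = 2*T)
K(a, U) = (-6 + U)/(2 + 3*a) (K(a, U) = (U - 6)/(a + 2*(a - 1*(-1))) = (-6 + U)/(a + 2*(a + 1)) = (-6 + U)/(a + 2*(1 + a)) = (-6 + U)/(a + (2 + 2*a)) = (-6 + U)/(2 + 3*a))
-44599 + K(124, 125) = -44599 + (-6 + 125)/(2 + 3*124) = -44599 + 119/(2 + 372) = -44599 + 119/374 = -44599 + (1/374)*119 = -44599 + 7/22 = -981171/22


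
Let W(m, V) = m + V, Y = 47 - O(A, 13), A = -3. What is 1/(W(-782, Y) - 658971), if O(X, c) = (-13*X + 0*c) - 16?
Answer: -1/659729 ≈ -1.5158e-6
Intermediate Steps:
O(X, c) = -16 - 13*X (O(X, c) = (-13*X + 0) - 16 = -13*X - 16 = -16 - 13*X)
Y = 24 (Y = 47 - (-16 - 13*(-3)) = 47 - (-16 + 39) = 47 - 1*23 = 47 - 23 = 24)
W(m, V) = V + m
1/(W(-782, Y) - 658971) = 1/((24 - 782) - 658971) = 1/(-758 - 658971) = 1/(-659729) = -1/659729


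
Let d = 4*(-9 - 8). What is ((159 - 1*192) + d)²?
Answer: 10201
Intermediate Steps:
d = -68 (d = 4*(-17) = -68)
((159 - 1*192) + d)² = ((159 - 1*192) - 68)² = ((159 - 192) - 68)² = (-33 - 68)² = (-101)² = 10201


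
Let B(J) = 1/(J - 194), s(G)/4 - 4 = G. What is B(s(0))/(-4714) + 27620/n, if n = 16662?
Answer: 11587868851/6990475452 ≈ 1.6577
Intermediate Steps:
s(G) = 16 + 4*G
B(J) = 1/(-194 + J)
B(s(0))/(-4714) + 27620/n = 1/((-194 + (16 + 4*0))*(-4714)) + 27620/16662 = -1/4714/(-194 + (16 + 0)) + 27620*(1/16662) = -1/4714/(-194 + 16) + 13810/8331 = -1/4714/(-178) + 13810/8331 = -1/178*(-1/4714) + 13810/8331 = 1/839092 + 13810/8331 = 11587868851/6990475452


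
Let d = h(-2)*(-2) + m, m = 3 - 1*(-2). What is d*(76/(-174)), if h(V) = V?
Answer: -114/29 ≈ -3.9310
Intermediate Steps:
m = 5 (m = 3 + 2 = 5)
d = 9 (d = -2*(-2) + 5 = 4 + 5 = 9)
d*(76/(-174)) = 9*(76/(-174)) = 9*(76*(-1/174)) = 9*(-38/87) = -114/29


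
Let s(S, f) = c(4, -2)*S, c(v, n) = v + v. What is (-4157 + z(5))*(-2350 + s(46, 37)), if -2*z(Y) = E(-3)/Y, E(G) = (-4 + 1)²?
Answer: 41204789/5 ≈ 8.2410e+6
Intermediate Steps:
c(v, n) = 2*v
E(G) = 9 (E(G) = (-3)² = 9)
s(S, f) = 8*S (s(S, f) = (2*4)*S = 8*S)
z(Y) = -9/(2*Y)
(-4157 + z(5))*(-2350 + s(46, 37)) = (-4157 - 9/2/5)*(-2350 + 8*46) = (-4157 - 9/2*⅕)*(-2350 + 368) = (-4157 - 9/10)*(-1982) = -41579/10*(-1982) = 41204789/5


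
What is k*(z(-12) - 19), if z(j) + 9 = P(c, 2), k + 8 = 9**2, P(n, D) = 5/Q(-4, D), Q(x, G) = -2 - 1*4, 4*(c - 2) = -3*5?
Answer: -12629/6 ≈ -2104.8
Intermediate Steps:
c = -7/4 (c = 2 + (-3*5)/4 = 2 + (1/4)*(-15) = 2 - 15/4 = -7/4 ≈ -1.7500)
Q(x, G) = -6 (Q(x, G) = -2 - 4 = -6)
P(n, D) = -5/6 (P(n, D) = 5/(-6) = 5*(-1/6) = -5/6)
k = 73 (k = -8 + 9**2 = -8 + 81 = 73)
z(j) = -59/6 (z(j) = -9 - 5/6 = -59/6)
k*(z(-12) - 19) = 73*(-59/6 - 19) = 73*(-173/6) = -12629/6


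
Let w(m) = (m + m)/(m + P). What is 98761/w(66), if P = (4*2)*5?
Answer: 5234333/66 ≈ 79308.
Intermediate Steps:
P = 40 (P = 8*5 = 40)
w(m) = 2*m/(40 + m) (w(m) = (m + m)/(m + 40) = (2*m)/(40 + m) = 2*m/(40 + m))
98761/w(66) = 98761/((2*66/(40 + 66))) = 98761/((2*66/106)) = 98761/((2*66*(1/106))) = 98761/(66/53) = 98761*(53/66) = 5234333/66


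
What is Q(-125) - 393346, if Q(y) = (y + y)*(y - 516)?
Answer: -233096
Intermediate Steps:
Q(y) = 2*y*(-516 + y) (Q(y) = (2*y)*(-516 + y) = 2*y*(-516 + y))
Q(-125) - 393346 = 2*(-125)*(-516 - 125) - 393346 = 2*(-125)*(-641) - 393346 = 160250 - 393346 = -233096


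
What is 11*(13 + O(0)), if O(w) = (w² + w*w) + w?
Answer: 143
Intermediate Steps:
O(w) = w + 2*w² (O(w) = (w² + w²) + w = 2*w² + w = w + 2*w²)
11*(13 + O(0)) = 11*(13 + 0*(1 + 2*0)) = 11*(13 + 0*(1 + 0)) = 11*(13 + 0*1) = 11*(13 + 0) = 11*13 = 143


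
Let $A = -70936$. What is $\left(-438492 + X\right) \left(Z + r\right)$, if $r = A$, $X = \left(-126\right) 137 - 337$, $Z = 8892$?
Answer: $28297710004$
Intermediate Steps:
$X = -17599$ ($X = -17262 - 337 = -17599$)
$r = -70936$
$\left(-438492 + X\right) \left(Z + r\right) = \left(-438492 - 17599\right) \left(8892 - 70936\right) = \left(-456091\right) \left(-62044\right) = 28297710004$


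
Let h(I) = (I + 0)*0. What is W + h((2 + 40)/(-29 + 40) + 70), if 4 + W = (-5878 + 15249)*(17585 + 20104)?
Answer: 353183615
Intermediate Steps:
h(I) = 0 (h(I) = I*0 = 0)
W = 353183615 (W = -4 + (-5878 + 15249)*(17585 + 20104) = -4 + 9371*37689 = -4 + 353183619 = 353183615)
W + h((2 + 40)/(-29 + 40) + 70) = 353183615 + 0 = 353183615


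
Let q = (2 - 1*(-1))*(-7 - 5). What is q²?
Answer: 1296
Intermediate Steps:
q = -36 (q = (2 + 1)*(-12) = 3*(-12) = -36)
q² = (-36)² = 1296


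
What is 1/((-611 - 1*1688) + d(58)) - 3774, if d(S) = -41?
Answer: -8831161/2340 ≈ -3774.0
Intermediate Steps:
1/((-611 - 1*1688) + d(58)) - 3774 = 1/((-611 - 1*1688) - 41) - 3774 = 1/((-611 - 1688) - 41) - 3774 = 1/(-2299 - 41) - 3774 = 1/(-2340) - 3774 = -1/2340 - 3774 = -8831161/2340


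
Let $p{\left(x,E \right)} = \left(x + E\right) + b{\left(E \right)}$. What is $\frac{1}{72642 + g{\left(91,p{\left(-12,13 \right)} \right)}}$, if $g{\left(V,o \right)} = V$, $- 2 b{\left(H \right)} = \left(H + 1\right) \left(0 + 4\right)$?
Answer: $\frac{1}{72733} \approx 1.3749 \cdot 10^{-5}$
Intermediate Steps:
$b{\left(H \right)} = -2 - 2 H$ ($b{\left(H \right)} = - \frac{\left(H + 1\right) \left(0 + 4\right)}{2} = - \frac{\left(1 + H\right) 4}{2} = - \frac{4 + 4 H}{2} = -2 - 2 H$)
$p{\left(x,E \right)} = -2 + x - E$ ($p{\left(x,E \right)} = \left(x + E\right) - \left(2 + 2 E\right) = \left(E + x\right) - \left(2 + 2 E\right) = -2 + x - E$)
$\frac{1}{72642 + g{\left(91,p{\left(-12,13 \right)} \right)}} = \frac{1}{72642 + 91} = \frac{1}{72733}$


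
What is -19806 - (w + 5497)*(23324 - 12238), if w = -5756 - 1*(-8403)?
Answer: -90304190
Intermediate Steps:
w = 2647 (w = -5756 + 8403 = 2647)
-19806 - (w + 5497)*(23324 - 12238) = -19806 - (2647 + 5497)*(23324 - 12238) = -19806 - 8144*11086 = -19806 - 1*90284384 = -19806 - 90284384 = -90304190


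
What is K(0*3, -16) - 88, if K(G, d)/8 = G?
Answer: -88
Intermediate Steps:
K(G, d) = 8*G
K(0*3, -16) - 88 = 8*(0*3) - 88 = 8*0 - 88 = 0 - 88 = -88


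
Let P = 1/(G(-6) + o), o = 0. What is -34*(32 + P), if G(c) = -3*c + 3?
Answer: -22882/21 ≈ -1089.6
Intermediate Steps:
G(c) = 3 - 3*c
P = 1/21 (P = 1/((3 - 3*(-6)) + 0) = 1/((3 + 18) + 0) = 1/(21 + 0) = 1/21 ≈ 0.047619)
-34*(32 + P) = -34*(32 + 1/21) = -34*673/21 = -22882/21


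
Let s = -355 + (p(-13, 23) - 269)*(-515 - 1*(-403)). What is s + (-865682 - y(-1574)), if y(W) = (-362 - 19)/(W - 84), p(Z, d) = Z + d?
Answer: -1387794463/1658 ≈ -8.3703e+5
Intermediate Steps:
y(W) = -381/(-84 + W)
s = 28653 (s = -355 + ((-13 + 23) - 269)*(-515 - 1*(-403)) = -355 + (10 - 269)*(-515 + 403) = -355 - 259*(-112) = -355 + 29008 = 28653)
s + (-865682 - y(-1574)) = 28653 + (-865682 - (-381)/(-84 - 1574)) = 28653 + (-865682 - (-381)/(-1658)) = 28653 + (-865682 - (-381)*(-1)/1658) = 28653 + (-865682 - 1*381/1658) = 28653 + (-865682 - 381/1658) = 28653 - 1435301137/1658 = -1387794463/1658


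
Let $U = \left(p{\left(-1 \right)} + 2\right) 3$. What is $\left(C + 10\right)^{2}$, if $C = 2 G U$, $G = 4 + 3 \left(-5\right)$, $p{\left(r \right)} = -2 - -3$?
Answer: $35344$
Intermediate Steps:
$p{\left(r \right)} = 1$ ($p{\left(r \right)} = -2 + 3 = 1$)
$U = 9$ ($U = \left(1 + 2\right) 3 = 3 \cdot 3 = 9$)
$G = -11$ ($G = 4 - 15 = -11$)
$C = -198$ ($C = 2 \left(-11\right) 9 = \left(-22\right) 9 = -198$)
$\left(C + 10\right)^{2} = \left(-198 + 10\right)^{2} = \left(-188\right)^{2} = 35344$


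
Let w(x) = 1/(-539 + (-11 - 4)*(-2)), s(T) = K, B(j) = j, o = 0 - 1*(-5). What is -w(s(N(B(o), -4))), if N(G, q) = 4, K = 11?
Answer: 1/509 ≈ 0.0019646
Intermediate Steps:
o = 5 (o = 0 + 5 = 5)
s(T) = 11
w(x) = -1/509 (w(x) = 1/(-539 - 15*(-2)) = 1/(-539 + 30) = 1/(-509) = -1/509)
-w(s(N(B(o), -4))) = -1*(-1/509) = 1/509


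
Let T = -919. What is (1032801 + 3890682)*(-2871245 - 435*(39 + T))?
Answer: -12251816653935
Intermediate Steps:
(1032801 + 3890682)*(-2871245 - 435*(39 + T)) = (1032801 + 3890682)*(-2871245 - 435*(39 - 919)) = 4923483*(-2871245 - 435*(-880)) = 4923483*(-2871245 + 382800) = 4923483*(-2488445) = -12251816653935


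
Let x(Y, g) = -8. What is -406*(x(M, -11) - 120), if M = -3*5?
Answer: 51968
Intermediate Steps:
M = -15
-406*(x(M, -11) - 120) = -406*(-8 - 120) = -406*(-128) = 51968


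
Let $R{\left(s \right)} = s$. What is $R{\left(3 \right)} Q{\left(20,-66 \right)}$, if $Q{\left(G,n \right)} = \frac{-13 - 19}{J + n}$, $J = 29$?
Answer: $\frac{96}{37} \approx 2.5946$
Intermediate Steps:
$Q{\left(G,n \right)} = - \frac{32}{29 + n}$ ($Q{\left(G,n \right)} = \frac{-13 - 19}{29 + n} = - \frac{32}{29 + n}$)
$R{\left(3 \right)} Q{\left(20,-66 \right)} = 3 \left(- \frac{32}{29 - 66}\right) = 3 \left(- \frac{32}{-37}\right) = 3 \left(\left(-32\right) \left(- \frac{1}{37}\right)\right) = 3 \cdot \frac{32}{37} = \frac{96}{37}$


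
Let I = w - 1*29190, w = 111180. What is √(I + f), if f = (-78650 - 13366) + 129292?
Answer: 7*√2434 ≈ 345.35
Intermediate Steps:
f = 37276 (f = -92016 + 129292 = 37276)
I = 81990 (I = 111180 - 1*29190 = 111180 - 29190 = 81990)
√(I + f) = √(81990 + 37276) = √119266 = 7*√2434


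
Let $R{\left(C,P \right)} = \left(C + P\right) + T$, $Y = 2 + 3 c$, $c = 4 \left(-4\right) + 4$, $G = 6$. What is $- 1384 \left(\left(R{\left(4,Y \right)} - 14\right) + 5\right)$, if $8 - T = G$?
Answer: $51208$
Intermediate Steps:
$c = -12$ ($c = -16 + 4 = -12$)
$T = 2$ ($T = 8 - 6 = 2$)
$Y = -34$ ($Y = 2 + 3 \left(-12\right) = 2 - 36 = -34$)
$R{\left(C,P \right)} = 2 + C + P$ ($R{\left(C,P \right)} = \left(C + P\right) + 2 = 2 + C + P$)
$- 1384 \left(\left(R{\left(4,Y \right)} - 14\right) + 5\right) = - 1384 \left(\left(\left(2 + 4 - 34\right) - 14\right) + 5\right) = - 1384 \left(\left(-28 - 14\right) + 5\right) = - 1384 \left(-42 + 5\right) = \left(-1384\right) \left(-37\right) = 51208$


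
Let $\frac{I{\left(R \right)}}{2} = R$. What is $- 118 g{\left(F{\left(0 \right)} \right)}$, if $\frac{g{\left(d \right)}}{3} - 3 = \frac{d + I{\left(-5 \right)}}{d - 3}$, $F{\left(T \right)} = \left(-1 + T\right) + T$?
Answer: $- \frac{4071}{2} \approx -2035.5$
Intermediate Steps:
$I{\left(R \right)} = 2 R$
$F{\left(T \right)} = -1 + 2 T$
$g{\left(d \right)} = 9 + \frac{3 \left(-10 + d\right)}{-3 + d}$ ($g{\left(d \right)} = 9 + 3 \frac{d + 2 \left(-5\right)}{d - 3} = 9 + 3 \frac{d - 10}{-3 + d} = 9 + 3 \frac{-10 + d}{-3 + d} = 9 + \frac{3 \left(-10 + d\right)}{-3 + d}$)
$- 118 g{\left(F{\left(0 \right)} \right)} = - 118 \frac{3 \left(-19 + 4 \left(-1 + 2 \cdot 0\right)\right)}{-3 + \left(-1 + 2 \cdot 0\right)} = - 118 \frac{3 \left(-19 + 4 \left(-1 + 0\right)\right)}{-3 + \left(-1 + 0\right)} = - 118 \frac{3 \left(-19 + 4 \left(-1\right)\right)}{-3 - 1} = - 118 \frac{3 \left(-19 - 4\right)}{-4} = - 118 \cdot 3 \left(- \frac{1}{4}\right) \left(-23\right) = \left(-118\right) \frac{69}{4} = - \frac{4071}{2}$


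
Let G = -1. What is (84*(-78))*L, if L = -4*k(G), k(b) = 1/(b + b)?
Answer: -13104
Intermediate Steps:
k(b) = 1/(2*b)
L = 2 (L = -2/(-1) = -2*(-1) = -4*(-½) = 2)
(84*(-78))*L = (84*(-78))*2 = -6552*2 = -13104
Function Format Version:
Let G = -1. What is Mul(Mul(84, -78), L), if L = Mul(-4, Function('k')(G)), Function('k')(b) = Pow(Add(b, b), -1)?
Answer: -13104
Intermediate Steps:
Function('k')(b) = Mul(Rational(1, 2), Pow(b, -1)) (Function('k')(b) = Pow(Mul(2, b), -1) = Mul(Rational(1, 2), Pow(b, -1)))
L = 2 (L = Mul(-4, Mul(Rational(1, 2), Pow(-1, -1))) = Mul(-4, Mul(Rational(1, 2), -1)) = Mul(-4, Rational(-1, 2)) = 2)
Mul(Mul(84, -78), L) = Mul(Mul(84, -78), 2) = Mul(-6552, 2) = -13104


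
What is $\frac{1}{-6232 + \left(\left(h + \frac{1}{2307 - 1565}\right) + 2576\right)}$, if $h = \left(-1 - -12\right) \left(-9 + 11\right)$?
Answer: $- \frac{742}{2696427} \approx -0.00027518$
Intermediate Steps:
$h = 22$ ($h = \left(-1 + 12\right) 2 = 11 \cdot 2 = 22$)
$\frac{1}{-6232 + \left(\left(h + \frac{1}{2307 - 1565}\right) + 2576\right)} = \frac{1}{-6232 + \left(\left(22 + \frac{1}{2307 - 1565}\right) + 2576\right)} = \frac{1}{-6232 + \left(\left(22 + \frac{1}{742}\right) + 2576\right)} = \frac{1}{-6232 + \left(\frac{16325}{742} + 2576\right)} = \frac{1}{-6232 + \frac{1927717}{742}} = \frac{1}{- \frac{2696427}{742}} = - \frac{742}{2696427}$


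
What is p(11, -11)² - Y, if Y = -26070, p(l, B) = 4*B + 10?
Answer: 27226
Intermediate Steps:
p(l, B) = 10 + 4*B
p(11, -11)² - Y = (10 + 4*(-11))² - 1*(-26070) = (10 - 44)² + 26070 = (-34)² + 26070 = 1156 + 26070 = 27226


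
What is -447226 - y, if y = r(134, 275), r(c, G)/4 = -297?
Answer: -446038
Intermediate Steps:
r(c, G) = -1188 (r(c, G) = 4*(-297) = -1188)
y = -1188
-447226 - y = -447226 - 1*(-1188) = -447226 + 1188 = -446038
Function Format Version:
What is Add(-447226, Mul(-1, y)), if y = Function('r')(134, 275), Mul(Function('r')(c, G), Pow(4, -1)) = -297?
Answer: -446038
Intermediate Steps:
Function('r')(c, G) = -1188 (Function('r')(c, G) = Mul(4, -297) = -1188)
y = -1188
Add(-447226, Mul(-1, y)) = Add(-447226, Mul(-1, -1188)) = Add(-447226, 1188) = -446038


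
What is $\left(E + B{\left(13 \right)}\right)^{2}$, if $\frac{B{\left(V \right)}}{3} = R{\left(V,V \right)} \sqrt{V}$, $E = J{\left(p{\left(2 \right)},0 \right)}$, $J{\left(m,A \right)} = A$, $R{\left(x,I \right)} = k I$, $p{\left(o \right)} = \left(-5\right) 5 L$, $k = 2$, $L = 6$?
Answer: $79092$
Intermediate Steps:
$p{\left(o \right)} = -150$ ($p{\left(o \right)} = \left(-5\right) 5 \cdot 6 = \left(-25\right) 6 = -150$)
$R{\left(x,I \right)} = 2 I$
$E = 0$
$B{\left(V \right)} = 6 V^{\frac{3}{2}}$ ($B{\left(V \right)} = 3 \cdot 2 V \sqrt{V} = 3 \cdot 2 V^{\frac{3}{2}} = 6 V^{\frac{3}{2}}$)
$\left(E + B{\left(13 \right)}\right)^{2} = \left(0 + 6 \cdot 13^{\frac{3}{2}}\right)^{2} = \left(0 + 6 \cdot 13 \sqrt{13}\right)^{2} = \left(0 + 78 \sqrt{13}\right)^{2} = \left(78 \sqrt{13}\right)^{2} = 79092$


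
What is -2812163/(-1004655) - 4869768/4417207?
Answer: 7529469318701/4437769098585 ≈ 1.6967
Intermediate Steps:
-2812163/(-1004655) - 4869768/4417207 = -2812163*(-1/1004655) - 4869768*1/4417207 = 2812163/1004655 - 4869768/4417207 = 7529469318701/4437769098585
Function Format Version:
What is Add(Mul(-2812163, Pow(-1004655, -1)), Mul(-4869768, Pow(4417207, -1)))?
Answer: Rational(7529469318701, 4437769098585) ≈ 1.6967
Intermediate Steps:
Add(Mul(-2812163, Pow(-1004655, -1)), Mul(-4869768, Pow(4417207, -1))) = Add(Mul(-2812163, Rational(-1, 1004655)), Mul(-4869768, Rational(1, 4417207))) = Add(Rational(2812163, 1004655), Rational(-4869768, 4417207)) = Rational(7529469318701, 4437769098585)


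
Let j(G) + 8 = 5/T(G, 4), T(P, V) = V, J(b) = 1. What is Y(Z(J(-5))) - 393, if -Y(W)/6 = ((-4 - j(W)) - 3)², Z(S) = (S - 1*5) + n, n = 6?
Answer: -3147/8 ≈ -393.38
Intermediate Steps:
j(G) = -27/4 (j(G) = -8 + 5/4 = -27/4)
Z(S) = 1 + S (Z(S) = (S - 1*5) + 6 = (S - 5) + 6 = (-5 + S) + 6 = 1 + S)
Y(W) = -3/8 (Y(W) = -6*((-4 - 1*(-27/4)) - 3)² = -6*((-4 + 27/4) - 3)² = -6*(11/4 - 3)² = -6*(-¼)² = -6*1/16 = -3/8)
Y(Z(J(-5))) - 393 = -3/8 - 393 = -3147/8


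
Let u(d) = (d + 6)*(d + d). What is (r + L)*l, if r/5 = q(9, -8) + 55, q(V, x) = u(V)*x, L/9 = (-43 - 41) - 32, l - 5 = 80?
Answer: -983365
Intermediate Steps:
l = 85 (l = 5 + 80 = 85)
L = -1044 (L = 9*((-43 - 41) - 32) = 9*(-84 - 32) = 9*(-116) = -1044)
u(d) = 2*d*(6 + d) (u(d) = (6 + d)*(2*d) = 2*d*(6 + d))
q(V, x) = 2*V*x*(6 + V) (q(V, x) = (2*V*(6 + V))*x = 2*V*x*(6 + V))
r = -10525 (r = 5*(2*9*(-8)*(6 + 9) + 55) = 5*(2*9*(-8)*15 + 55) = 5*(-2160 + 55) = 5*(-2105) = -10525)
(r + L)*l = (-10525 - 1044)*85 = -11569*85 = -983365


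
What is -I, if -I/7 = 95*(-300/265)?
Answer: -39900/53 ≈ -752.83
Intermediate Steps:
I = 39900/53 (I = -665*(-300/265) = -665*(-300*1/265) = -665*(-60)/53 = -7*(-5700/53) = 39900/53 ≈ 752.83)
-I = -1*39900/53 = -39900/53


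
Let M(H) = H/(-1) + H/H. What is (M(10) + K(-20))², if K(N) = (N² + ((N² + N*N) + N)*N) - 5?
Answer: 231465796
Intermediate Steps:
M(H) = 1 - H (M(H) = H*(-1) + 1 = -H + 1 = 1 - H)
K(N) = -5 + N² + N*(N + 2*N²) (K(N) = (N² + ((N² + N²) + N)*N) - 5 = (N² + (2*N² + N)*N) - 5 = (N² + (N + 2*N²)*N) - 5 = (N² + N*(N + 2*N²)) - 5 = -5 + N² + N*(N + 2*N²))
(M(10) + K(-20))² = ((1 - 1*10) + (-5 + 2*(-20)² + 2*(-20)³))² = ((1 - 10) + (-5 + 2*400 + 2*(-8000)))² = (-9 + (-5 + 800 - 16000))² = (-9 - 15205)² = (-15214)² = 231465796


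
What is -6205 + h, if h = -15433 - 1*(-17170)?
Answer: -4468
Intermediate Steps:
h = 1737 (h = -15433 + 17170 = 1737)
-6205 + h = -6205 + 1737 = -4468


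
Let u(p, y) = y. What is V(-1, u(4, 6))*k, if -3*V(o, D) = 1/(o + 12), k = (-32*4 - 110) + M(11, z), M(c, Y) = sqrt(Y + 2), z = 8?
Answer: 238/33 - sqrt(10)/33 ≈ 7.1163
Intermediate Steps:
M(c, Y) = sqrt(2 + Y)
k = -238 + sqrt(10) (k = (-32*4 - 110) + sqrt(2 + 8) = (-128 - 110) + sqrt(10) = -238 + sqrt(10) ≈ -234.84)
V(o, D) = -1/(3*(12 + o)) (V(o, D) = -1/(3*(o + 12)) = -1/(3*(12 + o)))
V(-1, u(4, 6))*k = (-1/(36 + 3*(-1)))*(-238 + sqrt(10)) = (-1/(36 - 3))*(-238 + sqrt(10)) = (-1/33)*(-238 + sqrt(10)) = (-1*1/33)*(-238 + sqrt(10)) = -(-238 + sqrt(10))/33 = 238/33 - sqrt(10)/33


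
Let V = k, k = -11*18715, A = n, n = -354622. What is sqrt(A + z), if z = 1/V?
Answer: I*sqrt(15029021579551815)/205865 ≈ 595.5*I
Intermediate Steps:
A = -354622
k = -205865
V = -205865
z = -1/205865 (z = 1/(-205865) = -1/205865 ≈ -4.8576e-6)
sqrt(A + z) = sqrt(-354622 - 1/205865) = sqrt(-73004258031/205865) = I*sqrt(15029021579551815)/205865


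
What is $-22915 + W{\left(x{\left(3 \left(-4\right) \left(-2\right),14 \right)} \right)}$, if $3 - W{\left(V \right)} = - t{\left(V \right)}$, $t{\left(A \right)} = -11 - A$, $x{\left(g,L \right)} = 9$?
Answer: $-22932$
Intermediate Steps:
$W{\left(V \right)} = -8 - V$ ($W{\left(V \right)} = 3 - - (-11 - V) = 3 - \left(11 + V\right) = -8 - V$)
$-22915 + W{\left(x{\left(3 \left(-4\right) \left(-2\right),14 \right)} \right)} = -22915 - 17 = -22932$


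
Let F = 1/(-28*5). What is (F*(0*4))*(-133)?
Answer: 0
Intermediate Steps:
F = -1/140 (F = 1/(-140) = -1/140 ≈ -0.0071429)
(F*(0*4))*(-133) = -0*4*(-133) = -1/140*0*(-133) = 0*(-133) = 0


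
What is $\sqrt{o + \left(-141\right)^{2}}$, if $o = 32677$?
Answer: $\sqrt{52558} \approx 229.26$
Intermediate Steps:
$\sqrt{o + \left(-141\right)^{2}} = \sqrt{32677 + \left(-141\right)^{2}} = \sqrt{32677 + 19881} = \sqrt{52558}$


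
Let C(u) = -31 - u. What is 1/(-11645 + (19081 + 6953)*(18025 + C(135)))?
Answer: 1/464929561 ≈ 2.1509e-9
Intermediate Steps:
1/(-11645 + (19081 + 6953)*(18025 + C(135))) = 1/(-11645 + (19081 + 6953)*(18025 + (-31 - 1*135))) = 1/(-11645 + 26034*(18025 + (-31 - 135))) = 1/(-11645 + 26034*(18025 - 166)) = 1/(-11645 + 26034*17859) = 1/(-11645 + 464941206) = 1/464929561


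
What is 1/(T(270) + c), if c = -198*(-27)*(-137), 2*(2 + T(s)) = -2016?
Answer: -1/733412 ≈ -1.3635e-6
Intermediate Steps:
T(s) = -1010 (T(s) = -2 + (1/2)*(-2016) = -2 - 1008 = -1010)
c = -732402 (c = 5346*(-137) = -732402)
1/(T(270) + c) = 1/(-1010 - 732402) = 1/(-733412) = -1/733412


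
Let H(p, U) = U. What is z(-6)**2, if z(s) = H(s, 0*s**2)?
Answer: 0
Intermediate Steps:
z(s) = 0 (z(s) = 0*s**2 = 0)
z(-6)**2 = 0**2 = 0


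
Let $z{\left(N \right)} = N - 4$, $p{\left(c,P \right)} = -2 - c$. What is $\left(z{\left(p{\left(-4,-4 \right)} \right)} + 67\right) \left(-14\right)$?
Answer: $-910$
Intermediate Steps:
$z{\left(N \right)} = -4 + N$
$\left(z{\left(p{\left(-4,-4 \right)} \right)} + 67\right) \left(-14\right) = \left(\left(-4 - -2\right) + 67\right) \left(-14\right) = \left(\left(-4 + \left(-2 + 4\right)\right) + 67\right) \left(-14\right) = \left(\left(-4 + 2\right) + 67\right) \left(-14\right) = \left(-2 + 67\right) \left(-14\right) = 65 \left(-14\right) = -910$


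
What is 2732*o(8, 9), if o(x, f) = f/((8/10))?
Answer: 30735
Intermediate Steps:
o(x, f) = 5*f/4 (o(x, f) = f/((8*(⅒))) = f/(⅘) = f*(5/4) = 5*f/4)
2732*o(8, 9) = 2732*((5/4)*9) = 2732*(45/4) = 30735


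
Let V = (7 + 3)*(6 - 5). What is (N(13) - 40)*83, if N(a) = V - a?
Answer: -3569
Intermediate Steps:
V = 10 (V = 10*1 = 10)
N(a) = 10 - a
(N(13) - 40)*83 = ((10 - 1*13) - 40)*83 = ((10 - 13) - 40)*83 = (-3 - 40)*83 = -43*83 = -3569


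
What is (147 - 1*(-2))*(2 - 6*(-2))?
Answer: 2086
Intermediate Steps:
(147 - 1*(-2))*(2 - 6*(-2)) = (147 + 2)*(2 + 12) = 149*14 = 2086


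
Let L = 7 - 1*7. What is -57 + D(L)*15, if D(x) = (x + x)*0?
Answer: -57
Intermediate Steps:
L = 0 (L = 7 - 7 = 0)
D(x) = 0 (D(x) = (2*x)*0 = 0)
-57 + D(L)*15 = -57 + 0*15 = -57 + 0 = -57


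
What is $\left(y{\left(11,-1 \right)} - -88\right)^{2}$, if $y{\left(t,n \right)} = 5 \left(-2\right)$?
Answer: $6084$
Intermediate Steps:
$y{\left(t,n \right)} = -10$
$\left(y{\left(11,-1 \right)} - -88\right)^{2} = \left(-10 - -88\right)^{2} = \left(-10 + 88\right)^{2} = 78^{2} = 6084$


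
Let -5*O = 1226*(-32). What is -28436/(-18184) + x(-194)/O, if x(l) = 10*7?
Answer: 70122847/44587168 ≈ 1.5727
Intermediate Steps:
x(l) = 70
O = 39232/5 (O = -1226*(-32)/5 = -⅕*(-39232) = 39232/5 ≈ 7846.4)
-28436/(-18184) + x(-194)/O = -28436/(-18184) + 70/(39232/5) = -28436*(-1/18184) + 70*(5/39232) = 7109/4546 + 175/19616 = 70122847/44587168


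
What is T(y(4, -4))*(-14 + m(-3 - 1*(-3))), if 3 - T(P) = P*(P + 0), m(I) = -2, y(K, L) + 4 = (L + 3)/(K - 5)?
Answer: 96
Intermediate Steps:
y(K, L) = -4 + (3 + L)/(-5 + K) (y(K, L) = -4 + (L + 3)/(K - 5) = -4 + (3 + L)/(-5 + K))
T(P) = 3 - P² (T(P) = 3 - P*(P + 0) = 3 - P*P = 3 - P²)
T(y(4, -4))*(-14 + m(-3 - 1*(-3))) = (3 - ((23 - 4 - 4*4)/(-5 + 4))²)*(-14 - 2) = (3 - ((23 - 4 - 16)/(-1))²)*(-16) = (3 - (-1*3)²)*(-16) = (3 - 1*(-3)²)*(-16) = (3 - 1*9)*(-16) = (3 - 9)*(-16) = -6*(-16) = 96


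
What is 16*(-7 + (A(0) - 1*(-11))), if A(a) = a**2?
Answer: 64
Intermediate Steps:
16*(-7 + (A(0) - 1*(-11))) = 16*(-7 + (0**2 - 1*(-11))) = 16*(-7 + (0 + 11)) = 16*(-7 + 11) = 16*4 = 64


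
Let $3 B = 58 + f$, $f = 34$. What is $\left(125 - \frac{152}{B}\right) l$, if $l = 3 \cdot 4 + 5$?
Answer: $\frac{46937}{23} \approx 2040.7$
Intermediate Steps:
$B = \frac{92}{3}$ ($B = \frac{58 + 34}{3} = \frac{1}{3} \cdot 92 = \frac{92}{3} \approx 30.667$)
$l = 17$ ($l = 12 + 5 = 17$)
$\left(125 - \frac{152}{B}\right) l = \left(125 - \frac{152}{\frac{92}{3}}\right) 17 = \left(125 - \frac{114}{23}\right) 17 = \frac{2761}{23} \cdot 17 = \frac{46937}{23}$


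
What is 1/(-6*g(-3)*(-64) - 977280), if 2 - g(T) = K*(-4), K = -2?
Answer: -1/979584 ≈ -1.0208e-6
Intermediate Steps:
g(T) = -6 (g(T) = 2 - (-2)*(-4) = 2 - 1*8 = 2 - 8 = -6)
1/(-6*g(-3)*(-64) - 977280) = 1/(-6*(-6)*(-64) - 977280) = 1/(36*(-64) - 977280) = 1/(-2304 - 977280) = 1/(-979584) = -1/979584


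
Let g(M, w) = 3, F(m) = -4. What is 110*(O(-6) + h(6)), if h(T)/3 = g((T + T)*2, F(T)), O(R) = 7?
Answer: 1760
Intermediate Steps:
h(T) = 9 (h(T) = 3*3 = 9)
110*(O(-6) + h(6)) = 110*(7 + 9) = 110*16 = 1760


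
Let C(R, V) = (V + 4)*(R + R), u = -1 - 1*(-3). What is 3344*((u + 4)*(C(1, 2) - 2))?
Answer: 200640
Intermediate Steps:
u = 2 (u = -1 + 3 = 2)
C(R, V) = 2*R*(4 + V) (C(R, V) = (4 + V)*(2*R) = 2*R*(4 + V))
3344*((u + 4)*(C(1, 2) - 2)) = 3344*((2 + 4)*(2*1*(4 + 2) - 2)) = 3344*(6*(2*1*6 - 2)) = 3344*(6*(12 - 2)) = 3344*(6*10) = 3344*60 = 200640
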